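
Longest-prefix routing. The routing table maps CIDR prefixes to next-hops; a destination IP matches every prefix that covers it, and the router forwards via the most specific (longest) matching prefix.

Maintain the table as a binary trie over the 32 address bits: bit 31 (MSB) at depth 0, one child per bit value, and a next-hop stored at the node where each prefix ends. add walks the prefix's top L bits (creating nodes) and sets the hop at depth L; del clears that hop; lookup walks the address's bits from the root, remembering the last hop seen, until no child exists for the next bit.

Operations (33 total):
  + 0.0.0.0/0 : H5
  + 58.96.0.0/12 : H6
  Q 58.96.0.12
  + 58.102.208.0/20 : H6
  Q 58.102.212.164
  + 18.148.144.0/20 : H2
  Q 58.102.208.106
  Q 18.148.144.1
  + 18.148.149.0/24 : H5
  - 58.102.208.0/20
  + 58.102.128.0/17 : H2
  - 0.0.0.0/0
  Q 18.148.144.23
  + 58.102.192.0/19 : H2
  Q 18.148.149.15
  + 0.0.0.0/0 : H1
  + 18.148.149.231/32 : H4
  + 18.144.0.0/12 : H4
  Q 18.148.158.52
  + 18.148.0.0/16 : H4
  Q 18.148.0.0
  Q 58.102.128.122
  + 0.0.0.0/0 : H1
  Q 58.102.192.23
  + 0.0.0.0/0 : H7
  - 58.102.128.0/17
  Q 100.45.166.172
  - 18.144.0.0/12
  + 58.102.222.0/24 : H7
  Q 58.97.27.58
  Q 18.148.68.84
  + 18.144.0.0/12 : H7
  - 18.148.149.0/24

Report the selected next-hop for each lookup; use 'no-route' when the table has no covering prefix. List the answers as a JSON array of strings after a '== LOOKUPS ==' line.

Process each operation:
  add 0.0.0.0/0 -> H5 at depth 0
  add 58.96.0.0/12 -> H6 at depth 12
  Q 58.96.0.12: descend 001110100110 ; hops seen [H5,H6] ; pick H6
  add 58.102.208.0/20 -> H6 at depth 20
  Q 58.102.212.164: descend 00111010011001101101 ; hops seen [H5,H6,H6] ; pick H6
  add 18.148.144.0/20 -> H2 at depth 20
  Q 58.102.208.106: descend 00111010011001101101 ; hops seen [H5,H6,H6] ; pick H6
  Q 18.148.144.1: descend 00010010100101001001 ; hops seen [H5,H2] ; pick H2
  add 18.148.149.0/24 -> H5 at depth 24
  del 58.102.208.0/20 (clear depth 20)
  add 58.102.128.0/17 -> H2 at depth 17
  del 0.0.0.0/0 (clear depth 0)
  Q 18.148.144.23: descend 000100101001010010010 ; hops seen [H2] ; pick H2
  add 58.102.192.0/19 -> H2 at depth 19
  Q 18.148.149.15: descend 000100101001010010010101 ; hops seen [H2,H5] ; pick H5
  add 0.0.0.0/0 -> H1 at depth 0
  add 18.148.149.231/32 -> H4 at depth 32
  add 18.144.0.0/12 -> H4 at depth 12
  Q 18.148.158.52: descend 00010010100101001001 ; hops seen [H1,H4,H2] ; pick H2
  add 18.148.0.0/16 -> H4 at depth 16
  Q 18.148.0.0: descend 0001001010010100 ; hops seen [H1,H4,H4] ; pick H4
  Q 58.102.128.122: descend 00111010011001101 ; hops seen [H1,H6,H2] ; pick H2
  add 0.0.0.0/0 -> H1 at depth 0
  Q 58.102.192.23: descend 0011101001100110110 ; hops seen [H1,H6,H2,H2] ; pick H2
  add 0.0.0.0/0 -> H7 at depth 0
  del 58.102.128.0/17 (clear depth 17)
  Q 100.45.166.172: descend 0 ; hops seen [H7] ; pick H7
  del 18.144.0.0/12 (clear depth 12)
  add 58.102.222.0/24 -> H7 at depth 24
  Q 58.97.27.58: descend 0011101001100 ; hops seen [H7,H6] ; pick H6
  Q 18.148.68.84: descend 0001001010010100 ; hops seen [H7,H4] ; pick H4
  add 18.144.0.0/12 -> H7 at depth 12
  del 18.148.149.0/24 (clear depth 24)

== LOOKUPS ==
["H6","H6","H6","H2","H2","H5","H2","H4","H2","H2","H7","H6","H4"]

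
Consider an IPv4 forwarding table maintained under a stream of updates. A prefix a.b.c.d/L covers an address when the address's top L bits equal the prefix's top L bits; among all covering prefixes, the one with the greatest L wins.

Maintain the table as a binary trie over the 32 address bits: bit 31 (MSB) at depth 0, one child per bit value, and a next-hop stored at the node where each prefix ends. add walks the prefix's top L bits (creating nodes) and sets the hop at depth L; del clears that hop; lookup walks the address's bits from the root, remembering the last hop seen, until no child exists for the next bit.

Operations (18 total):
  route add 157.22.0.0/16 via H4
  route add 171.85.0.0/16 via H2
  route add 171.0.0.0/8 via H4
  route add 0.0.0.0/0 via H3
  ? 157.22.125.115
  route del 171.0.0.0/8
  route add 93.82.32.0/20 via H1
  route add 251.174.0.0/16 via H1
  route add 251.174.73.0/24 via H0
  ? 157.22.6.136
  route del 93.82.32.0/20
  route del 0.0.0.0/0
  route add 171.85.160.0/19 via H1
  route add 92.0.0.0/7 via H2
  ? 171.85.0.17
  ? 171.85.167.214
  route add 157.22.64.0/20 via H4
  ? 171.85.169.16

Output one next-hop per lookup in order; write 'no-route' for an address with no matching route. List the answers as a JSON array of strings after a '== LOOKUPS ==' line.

Apply in order:
  + 157.22.0.0/16 (H4) depth=16
  + 171.85.0.0/16 (H2) depth=16
  + 171.0.0.0/8 (H4) depth=8
  + 0.0.0.0/0 (H3) depth=0
  Q 157.22.125.115: descend 1001110100010110 ; hops seen [H3,H4] ; pick H4
  del 171.0.0.0/8 (clear depth 8)
  + 93.82.32.0/20 (H1) depth=20
  + 251.174.0.0/16 (H1) depth=16
  + 251.174.73.0/24 (H0) depth=24
  Q 157.22.6.136: descend 1001110100010110 ; hops seen [H3,H4] ; pick H4
  del 93.82.32.0/20 (clear depth 20)
  del 0.0.0.0/0 (clear depth 0)
  + 171.85.160.0/19 (H1) depth=19
  + 92.0.0.0/7 (H2) depth=7
  Q 171.85.0.17: descend 1010101101010101 ; hops seen [H2] ; pick H2
  Q 171.85.167.214: descend 1010101101010101101 ; hops seen [H2,H1] ; pick H1
  + 157.22.64.0/20 (H4) depth=20
  Q 171.85.169.16: descend 1010101101010101101 ; hops seen [H2,H1] ; pick H1

== LOOKUPS ==
["H4","H4","H2","H1","H1"]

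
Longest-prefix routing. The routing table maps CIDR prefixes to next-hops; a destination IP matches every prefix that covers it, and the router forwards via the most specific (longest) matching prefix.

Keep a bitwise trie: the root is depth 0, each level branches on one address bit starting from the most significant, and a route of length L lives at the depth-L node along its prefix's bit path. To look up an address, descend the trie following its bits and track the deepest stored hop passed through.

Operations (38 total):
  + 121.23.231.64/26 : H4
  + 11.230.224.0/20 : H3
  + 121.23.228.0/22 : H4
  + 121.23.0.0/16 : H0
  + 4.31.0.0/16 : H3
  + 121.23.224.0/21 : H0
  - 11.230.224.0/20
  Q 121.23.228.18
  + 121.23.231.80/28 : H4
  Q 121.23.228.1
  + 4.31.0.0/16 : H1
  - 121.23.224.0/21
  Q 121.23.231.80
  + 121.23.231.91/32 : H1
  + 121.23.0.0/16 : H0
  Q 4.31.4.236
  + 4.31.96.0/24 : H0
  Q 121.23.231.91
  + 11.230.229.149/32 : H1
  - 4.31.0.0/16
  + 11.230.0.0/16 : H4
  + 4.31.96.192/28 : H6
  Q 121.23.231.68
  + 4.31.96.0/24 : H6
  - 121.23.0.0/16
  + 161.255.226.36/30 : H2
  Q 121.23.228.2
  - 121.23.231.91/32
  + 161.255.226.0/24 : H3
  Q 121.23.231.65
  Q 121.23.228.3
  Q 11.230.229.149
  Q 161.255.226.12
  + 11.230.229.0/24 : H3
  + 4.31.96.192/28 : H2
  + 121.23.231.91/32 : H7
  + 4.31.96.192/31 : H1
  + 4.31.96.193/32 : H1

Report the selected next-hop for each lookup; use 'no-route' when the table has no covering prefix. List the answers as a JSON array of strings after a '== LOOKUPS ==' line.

Process each operation:
  add 121.23.231.64/26 -> H4 at depth 26
  add 11.230.224.0/20 -> H3 at depth 20
  add 121.23.228.0/22 -> H4 at depth 22
  add 121.23.0.0/16 -> H0 at depth 16
  add 4.31.0.0/16 -> H3 at depth 16
  add 121.23.224.0/21 -> H0 at depth 21
  - 11.230.224.0/20 clear@20
  ? 121.23.228.18  path d0:-→d1:-→d2:-→d3:-→d4:-→d5:-→d6:-→d7:-→d8:-→d9:-→d10:-→d11:-→d12:-→d13:-→d14:-→d15:-→d16:H0→d17:-→d18:-→d19:-→d20:-→d21:H0→d22:H4  best=H4
  add 121.23.231.80/28 -> H4 at depth 28
  ? 121.23.228.1  path d0:-→d1:-→d2:-→d3:-→d4:-→d5:-→d6:-→d7:-→d8:-→d9:-→d10:-→d11:-→d12:-→d13:-→d14:-→d15:-→d16:H0→d17:-→d18:-→d19:-→d20:-→d21:H0→d22:H4  best=H4
  add 4.31.0.0/16 -> H1 at depth 16
  - 121.23.224.0/21 clear@21
  ? 121.23.231.80  path d0:-→d1:-→d2:-→d3:-→d4:-→d5:-→d6:-→d7:-→d8:-→d9:-→d10:-→d11:-→d12:-→d13:-→d14:-→d15:-→d16:H0→d17:-→d18:-→d19:-→d20:-→d21:-→d22:H4→d23:-→d24:-→d25:-→d26:H4→d27:-→d28:H4  best=H4
  add 121.23.231.91/32 -> H1 at depth 32
  add 121.23.0.0/16 -> H0 at depth 16
  ? 4.31.4.236  path d0:-→d1:-→d2:-→d3:-→d4:-→d5:-→d6:-→d7:-→d8:-→d9:-→d10:-→d11:-→d12:-→d13:-→d14:-→d15:-→d16:H1  best=H1
  add 4.31.96.0/24 -> H0 at depth 24
  ? 121.23.231.91  path d0:-→d1:-→d2:-→d3:-→d4:-→d5:-→d6:-→d7:-→d8:-→d9:-→d10:-→d11:-→d12:-→d13:-→d14:-→d15:-→d16:H0→d17:-→d18:-→d19:-→d20:-→d21:-→d22:H4→d23:-→d24:-→d25:-→d26:H4→d27:-→d28:H4→d29:-→d30:-→d31:-→d32:H1  best=H1
  add 11.230.229.149/32 -> H1 at depth 32
  - 4.31.0.0/16 clear@16
  add 11.230.0.0/16 -> H4 at depth 16
  add 4.31.96.192/28 -> H6 at depth 28
  ? 121.23.231.68  path d0:-→d1:-→d2:-→d3:-→d4:-→d5:-→d6:-→d7:-→d8:-→d9:-→d10:-→d11:-→d12:-→d13:-→d14:-→d15:-→d16:H0→d17:-→d18:-→d19:-→d20:-→d21:-→d22:H4→d23:-→d24:-→d25:-→d26:H4→d27:-  best=H4
  add 4.31.96.0/24 -> H6 at depth 24
  - 121.23.0.0/16 clear@16
  add 161.255.226.36/30 -> H2 at depth 30
  ? 121.23.228.2  path d0:-→d1:-→d2:-→d3:-→d4:-→d5:-→d6:-→d7:-→d8:-→d9:-→d10:-→d11:-→d12:-→d13:-→d14:-→d15:-→d16:-→d17:-→d18:-→d19:-→d20:-→d21:-→d22:H4  best=H4
  - 121.23.231.91/32 clear@32
  add 161.255.226.0/24 -> H3 at depth 24
  ? 121.23.231.65  path d0:-→d1:-→d2:-→d3:-→d4:-→d5:-→d6:-→d7:-→d8:-→d9:-→d10:-→d11:-→d12:-→d13:-→d14:-→d15:-→d16:-→d17:-→d18:-→d19:-→d20:-→d21:-→d22:H4→d23:-→d24:-→d25:-→d26:H4→d27:-  best=H4
  ? 121.23.228.3  path d0:-→d1:-→d2:-→d3:-→d4:-→d5:-→d6:-→d7:-→d8:-→d9:-→d10:-→d11:-→d12:-→d13:-→d14:-→d15:-→d16:-→d17:-→d18:-→d19:-→d20:-→d21:-→d22:H4  best=H4
  ? 11.230.229.149  path d0:-→d1:-→d2:-→d3:-→d4:-→d5:-→d6:-→d7:-→d8:-→d9:-→d10:-→d11:-→d12:-→d13:-→d14:-→d15:-→d16:H4→d17:-→d18:-→d19:-→d20:-→d21:-→d22:-→d23:-→d24:-→d25:-→d26:-→d27:-→d28:-→d29:-→d30:-→d31:-→d32:H1  best=H1
  ? 161.255.226.12  path d0:-→d1:-→d2:-→d3:-→d4:-→d5:-→d6:-→d7:-→d8:-→d9:-→d10:-→d11:-→d12:-→d13:-→d14:-→d15:-→d16:-→d17:-→d18:-→d19:-→d20:-→d21:-→d22:-→d23:-→d24:H3→d25:-→d26:-  best=H3
  add 11.230.229.0/24 -> H3 at depth 24
  add 4.31.96.192/28 -> H2 at depth 28
  add 121.23.231.91/32 -> H7 at depth 32
  add 4.31.96.192/31 -> H1 at depth 31
  add 4.31.96.193/32 -> H1 at depth 32

== LOOKUPS ==
["H4","H4","H4","H1","H1","H4","H4","H4","H4","H1","H3"]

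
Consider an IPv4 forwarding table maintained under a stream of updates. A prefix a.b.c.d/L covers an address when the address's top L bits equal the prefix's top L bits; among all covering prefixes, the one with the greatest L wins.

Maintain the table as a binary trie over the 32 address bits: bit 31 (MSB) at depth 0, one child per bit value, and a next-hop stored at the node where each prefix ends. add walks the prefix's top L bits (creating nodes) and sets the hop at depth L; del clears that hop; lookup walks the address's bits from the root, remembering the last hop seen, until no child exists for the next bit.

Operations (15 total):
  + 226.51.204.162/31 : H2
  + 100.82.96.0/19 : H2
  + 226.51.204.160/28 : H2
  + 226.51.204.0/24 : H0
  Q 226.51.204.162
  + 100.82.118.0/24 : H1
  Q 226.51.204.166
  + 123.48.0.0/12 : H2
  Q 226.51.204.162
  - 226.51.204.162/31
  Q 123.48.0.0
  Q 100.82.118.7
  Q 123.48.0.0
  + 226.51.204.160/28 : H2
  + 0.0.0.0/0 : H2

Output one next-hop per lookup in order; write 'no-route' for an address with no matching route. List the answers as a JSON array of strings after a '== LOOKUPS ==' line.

Apply in order:
  + 226.51.204.162/31 (H2) depth=31
  + 100.82.96.0/19 (H2) depth=19
  + 226.51.204.160/28 (H2) depth=28
  + 226.51.204.0/24 (H0) depth=24
  ? 226.51.204.162  path d0:-→d1:-→d2:-→d3:-→d4:-→d5:-→d6:-→d7:-→d8:-→d9:-→d10:-→d11:-→d12:-→d13:-→d14:-→d15:-→d16:-→d17:-→d18:-→d19:-→d20:-→d21:-→d22:-→d23:-→d24:H0→d25:-→d26:-→d27:-→d28:H2→d29:-→d30:-→d31:H2  best=H2
  + 100.82.118.0/24 (H1) depth=24
  ? 226.51.204.166  path d0:-→d1:-→d2:-→d3:-→d4:-→d5:-→d6:-→d7:-→d8:-→d9:-→d10:-→d11:-→d12:-→d13:-→d14:-→d15:-→d16:-→d17:-→d18:-→d19:-→d20:-→d21:-→d22:-→d23:-→d24:H0→d25:-→d26:-→d27:-→d28:H2→d29:-  best=H2
  + 123.48.0.0/12 (H2) depth=12
  ? 226.51.204.162  path d0:-→d1:-→d2:-→d3:-→d4:-→d5:-→d6:-→d7:-→d8:-→d9:-→d10:-→d11:-→d12:-→d13:-→d14:-→d15:-→d16:-→d17:-→d18:-→d19:-→d20:-→d21:-→d22:-→d23:-→d24:H0→d25:-→d26:-→d27:-→d28:H2→d29:-→d30:-→d31:H2  best=H2
  - 226.51.204.162/31 clear@31
  ? 123.48.0.0  path d0:-→d1:-→d2:-→d3:-→d4:-→d5:-→d6:-→d7:-→d8:-→d9:-→d10:-→d11:-→d12:H2  best=H2
  ? 100.82.118.7  path d0:-→d1:-→d2:-→d3:-→d4:-→d5:-→d6:-→d7:-→d8:-→d9:-→d10:-→d11:-→d12:-→d13:-→d14:-→d15:-→d16:-→d17:-→d18:-→d19:H2→d20:-→d21:-→d22:-→d23:-→d24:H1  best=H1
  ? 123.48.0.0  path d0:-→d1:-→d2:-→d3:-→d4:-→d5:-→d6:-→d7:-→d8:-→d9:-→d10:-→d11:-→d12:H2  best=H2
  + 226.51.204.160/28 (H2) depth=28
  + 0.0.0.0/0 (H2) depth=0

== LOOKUPS ==
["H2","H2","H2","H2","H1","H2"]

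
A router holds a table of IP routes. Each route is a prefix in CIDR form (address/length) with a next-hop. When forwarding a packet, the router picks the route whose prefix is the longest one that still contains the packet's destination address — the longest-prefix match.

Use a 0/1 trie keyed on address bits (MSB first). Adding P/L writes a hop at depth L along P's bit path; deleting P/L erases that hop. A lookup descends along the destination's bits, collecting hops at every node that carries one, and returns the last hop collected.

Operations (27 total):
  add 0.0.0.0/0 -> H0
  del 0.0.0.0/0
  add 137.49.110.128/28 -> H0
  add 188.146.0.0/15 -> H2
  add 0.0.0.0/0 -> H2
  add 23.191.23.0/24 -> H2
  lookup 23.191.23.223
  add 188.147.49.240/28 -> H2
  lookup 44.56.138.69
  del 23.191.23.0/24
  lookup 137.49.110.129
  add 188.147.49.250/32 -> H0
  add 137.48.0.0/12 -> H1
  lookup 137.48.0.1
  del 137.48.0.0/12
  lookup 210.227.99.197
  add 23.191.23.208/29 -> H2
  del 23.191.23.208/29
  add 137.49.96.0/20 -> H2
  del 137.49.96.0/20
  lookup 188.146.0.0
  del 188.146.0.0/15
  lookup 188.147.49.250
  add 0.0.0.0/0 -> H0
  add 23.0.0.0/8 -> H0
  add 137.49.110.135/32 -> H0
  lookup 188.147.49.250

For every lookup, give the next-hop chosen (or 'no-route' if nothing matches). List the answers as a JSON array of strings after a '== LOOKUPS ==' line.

Apply in order:
  add 0.0.0.0/0 -> H0 at depth 0
  del 0.0.0.0/0 (clear depth 0)
  add 137.49.110.128/28 -> H0 at depth 28
  add 188.146.0.0/15 -> H2 at depth 15
  add 0.0.0.0/0 -> H2 at depth 0
  add 23.191.23.0/24 -> H2 at depth 24
  Q 23.191.23.223: descend 000101111011111100010111 ; hops seen [H2,H2] ; pick H2
  add 188.147.49.240/28 -> H2 at depth 28
  Q 44.56.138.69: descend 00 ; hops seen [H2] ; pick H2
  del 23.191.23.0/24 (clear depth 24)
  Q 137.49.110.129: descend 1000100100110001011011101000 ; hops seen [H2,H0] ; pick H0
  add 188.147.49.250/32 -> H0 at depth 32
  add 137.48.0.0/12 -> H1 at depth 12
  Q 137.48.0.1: descend 100010010011000 ; hops seen [H2,H1] ; pick H1
  del 137.48.0.0/12 (clear depth 12)
  Q 210.227.99.197: descend 1 ; hops seen [H2] ; pick H2
  add 23.191.23.208/29 -> H2 at depth 29
  del 23.191.23.208/29 (clear depth 29)
  add 137.49.96.0/20 -> H2 at depth 20
  del 137.49.96.0/20 (clear depth 20)
  Q 188.146.0.0: descend 101111001001001 ; hops seen [H2,H2] ; pick H2
  del 188.146.0.0/15 (clear depth 15)
  Q 188.147.49.250: descend 10111100100100110011000111111010 ; hops seen [H2,H2,H0] ; pick H0
  add 0.0.0.0/0 -> H0 at depth 0
  add 23.0.0.0/8 -> H0 at depth 8
  add 137.49.110.135/32 -> H0 at depth 32
  Q 188.147.49.250: descend 10111100100100110011000111111010 ; hops seen [H0,H2,H0] ; pick H0

== LOOKUPS ==
["H2","H2","H0","H1","H2","H2","H0","H0"]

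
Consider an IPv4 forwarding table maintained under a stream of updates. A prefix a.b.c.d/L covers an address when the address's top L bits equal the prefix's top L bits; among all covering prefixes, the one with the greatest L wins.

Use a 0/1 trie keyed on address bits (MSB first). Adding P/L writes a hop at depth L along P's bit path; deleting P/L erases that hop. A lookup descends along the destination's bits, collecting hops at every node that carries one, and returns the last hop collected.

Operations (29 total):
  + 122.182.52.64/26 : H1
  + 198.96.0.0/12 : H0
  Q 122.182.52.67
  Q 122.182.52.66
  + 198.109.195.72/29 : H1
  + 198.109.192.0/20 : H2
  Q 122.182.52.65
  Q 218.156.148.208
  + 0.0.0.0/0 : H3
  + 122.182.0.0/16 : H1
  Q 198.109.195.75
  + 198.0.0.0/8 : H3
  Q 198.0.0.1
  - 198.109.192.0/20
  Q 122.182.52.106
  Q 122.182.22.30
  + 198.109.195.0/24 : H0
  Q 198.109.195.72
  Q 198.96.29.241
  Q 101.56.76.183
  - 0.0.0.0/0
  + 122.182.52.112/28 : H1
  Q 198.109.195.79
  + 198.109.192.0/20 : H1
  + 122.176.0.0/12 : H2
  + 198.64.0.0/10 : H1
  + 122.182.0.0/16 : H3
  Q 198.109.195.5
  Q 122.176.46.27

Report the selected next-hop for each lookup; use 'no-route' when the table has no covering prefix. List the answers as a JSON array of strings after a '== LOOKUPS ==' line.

Trace:
  + 122.182.52.64/26 (H1) depth=26
  + 198.96.0.0/12 (H0) depth=12
  Q 122.182.52.67: descend 01111010101101100011010001 ; hops seen [H1] ; pick H1
  Q 122.182.52.66: descend 01111010101101100011010001 ; hops seen [H1] ; pick H1
  + 198.109.195.72/29 (H1) depth=29
  + 198.109.192.0/20 (H2) depth=20
  Q 122.182.52.65: descend 01111010101101100011010001 ; hops seen [H1] ; pick H1
  Q 218.156.148.208: descend 110 ; hops seen [∅] ; pick no-route
  + 0.0.0.0/0 (H3) depth=0
  + 122.182.0.0/16 (H1) depth=16
  Q 198.109.195.75: descend 11000110011011011100001101001 ; hops seen [H3,H0,H2,H1] ; pick H1
  + 198.0.0.0/8 (H3) depth=8
  Q 198.0.0.1: descend 110001100 ; hops seen [H3,H3] ; pick H3
  - 198.109.192.0/20 clear@20
  Q 122.182.52.106: descend 01111010101101100011010001 ; hops seen [H3,H1,H1] ; pick H1
  Q 122.182.22.30: descend 011110101011011000 ; hops seen [H3,H1] ; pick H1
  + 198.109.195.0/24 (H0) depth=24
  Q 198.109.195.72: descend 11000110011011011100001101001 ; hops seen [H3,H3,H0,H0,H1] ; pick H1
  Q 198.96.29.241: descend 110001100110 ; hops seen [H3,H3,H0] ; pick H0
  Q 101.56.76.183: descend 011 ; hops seen [H3] ; pick H3
  - 0.0.0.0/0 clear@0
  + 122.182.52.112/28 (H1) depth=28
  Q 198.109.195.79: descend 11000110011011011100001101001 ; hops seen [H3,H0,H0,H1] ; pick H1
  + 198.109.192.0/20 (H1) depth=20
  + 122.176.0.0/12 (H2) depth=12
  + 198.64.0.0/10 (H1) depth=10
  + 122.182.0.0/16 (H3) depth=16
  Q 198.109.195.5: descend 1100011001101101110000110 ; hops seen [H3,H1,H0,H1,H0] ; pick H0
  Q 122.176.46.27: descend 0111101010110 ; hops seen [H2] ; pick H2

== LOOKUPS ==
["H1","H1","H1","no-route","H1","H3","H1","H1","H1","H0","H3","H1","H0","H2"]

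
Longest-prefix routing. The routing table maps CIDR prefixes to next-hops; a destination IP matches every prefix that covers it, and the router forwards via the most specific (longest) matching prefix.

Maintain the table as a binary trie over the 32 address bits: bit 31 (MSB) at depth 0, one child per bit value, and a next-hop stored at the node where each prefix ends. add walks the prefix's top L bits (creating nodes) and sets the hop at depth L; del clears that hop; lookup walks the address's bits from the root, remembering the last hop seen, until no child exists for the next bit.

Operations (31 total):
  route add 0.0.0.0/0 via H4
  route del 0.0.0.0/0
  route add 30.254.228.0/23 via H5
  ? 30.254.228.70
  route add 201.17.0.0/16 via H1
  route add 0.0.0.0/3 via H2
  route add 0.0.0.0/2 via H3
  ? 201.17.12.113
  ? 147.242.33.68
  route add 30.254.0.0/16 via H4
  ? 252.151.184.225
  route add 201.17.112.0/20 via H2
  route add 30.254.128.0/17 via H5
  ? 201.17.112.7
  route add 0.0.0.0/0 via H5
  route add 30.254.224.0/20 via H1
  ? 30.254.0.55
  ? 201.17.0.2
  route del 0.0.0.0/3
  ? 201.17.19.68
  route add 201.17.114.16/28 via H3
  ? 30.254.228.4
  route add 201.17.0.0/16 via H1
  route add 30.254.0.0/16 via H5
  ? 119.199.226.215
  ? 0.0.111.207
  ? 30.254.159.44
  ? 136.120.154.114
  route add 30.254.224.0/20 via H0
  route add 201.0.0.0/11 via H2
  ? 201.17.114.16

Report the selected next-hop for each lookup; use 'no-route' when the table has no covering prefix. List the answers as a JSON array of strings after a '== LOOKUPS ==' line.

Apply in order:
  add 0.0.0.0/0 -> H4 at depth 0
  - 0.0.0.0/0 clear@0
  add 30.254.228.0/23 -> H5 at depth 23
  lookup 30.254.228.70: bits 00011110111111101110010 walk d0:-→d1:-→d2:-→d3:-→d4:-→d5:-→d6:-→d7:-→d8:-→d9:-→d10:-→d11:-→d12:-→d13:-→d14:-→d15:-→d16:-→d17:-→d18:-→d19:-→d20:-→d21:-→d22:-→d23:H5 -> H5
  add 201.17.0.0/16 -> H1 at depth 16
  add 0.0.0.0/3 -> H2 at depth 3
  add 0.0.0.0/2 -> H3 at depth 2
  lookup 201.17.12.113: bits 1100100100010001 walk d0:-→d1:-→d2:-→d3:-→d4:-→d5:-→d6:-→d7:-→d8:-→d9:-→d10:-→d11:-→d12:-→d13:-→d14:-→d15:-→d16:H1 -> H1
  lookup 147.242.33.68: bits 1 walk d0:-→d1:- -> no-route
  add 30.254.0.0/16 -> H4 at depth 16
  lookup 252.151.184.225: bits 11 walk d0:-→d1:-→d2:- -> no-route
  add 201.17.112.0/20 -> H2 at depth 20
  add 30.254.128.0/17 -> H5 at depth 17
  lookup 201.17.112.7: bits 11001001000100010111 walk d0:-→d1:-→d2:-→d3:-→d4:-→d5:-→d6:-→d7:-→d8:-→d9:-→d10:-→d11:-→d12:-→d13:-→d14:-→d15:-→d16:H1→d17:-→d18:-→d19:-→d20:H2 -> H2
  add 0.0.0.0/0 -> H5 at depth 0
  add 30.254.224.0/20 -> H1 at depth 20
  lookup 30.254.0.55: bits 0001111011111110 walk d0:H5→d1:-→d2:H3→d3:H2→d4:-→d5:-→d6:-→d7:-→d8:-→d9:-→d10:-→d11:-→d12:-→d13:-→d14:-→d15:-→d16:H4 -> H4
  lookup 201.17.0.2: bits 11001001000100010 walk d0:H5→d1:-→d2:-→d3:-→d4:-→d5:-→d6:-→d7:-→d8:-→d9:-→d10:-→d11:-→d12:-→d13:-→d14:-→d15:-→d16:H1→d17:- -> H1
  - 0.0.0.0/3 clear@3
  lookup 201.17.19.68: bits 11001001000100010 walk d0:H5→d1:-→d2:-→d3:-→d4:-→d5:-→d6:-→d7:-→d8:-→d9:-→d10:-→d11:-→d12:-→d13:-→d14:-→d15:-→d16:H1→d17:- -> H1
  add 201.17.114.16/28 -> H3 at depth 28
  lookup 30.254.228.4: bits 00011110111111101110010 walk d0:H5→d1:-→d2:H3→d3:-→d4:-→d5:-→d6:-→d7:-→d8:-→d9:-→d10:-→d11:-→d12:-→d13:-→d14:-→d15:-→d16:H4→d17:H5→d18:-→d19:-→d20:H1→d21:-→d22:-→d23:H5 -> H5
  add 201.17.0.0/16 -> H1 at depth 16
  add 30.254.0.0/16 -> H5 at depth 16
  lookup 119.199.226.215: bits 0 walk d0:H5→d1:- -> H5
  lookup 0.0.111.207: bits 000 walk d0:H5→d1:-→d2:H3→d3:- -> H3
  lookup 30.254.159.44: bits 00011110111111101 walk d0:H5→d1:-→d2:H3→d3:-→d4:-→d5:-→d6:-→d7:-→d8:-→d9:-→d10:-→d11:-→d12:-→d13:-→d14:-→d15:-→d16:H5→d17:H5 -> H5
  lookup 136.120.154.114: bits 1 walk d0:H5→d1:- -> H5
  add 30.254.224.0/20 -> H0 at depth 20
  add 201.0.0.0/11 -> H2 at depth 11
  lookup 201.17.114.16: bits 1100100100010001011100100001 walk d0:H5→d1:-→d2:-→d3:-→d4:-→d5:-→d6:-→d7:-→d8:-→d9:-→d10:-→d11:H2→d12:-→d13:-→d14:-→d15:-→d16:H1→d17:-→d18:-→d19:-→d20:H2→d21:-→d22:-→d23:-→d24:-→d25:-→d26:-→d27:-→d28:H3 -> H3

== LOOKUPS ==
["H5","H1","no-route","no-route","H2","H4","H1","H1","H5","H5","H3","H5","H5","H3"]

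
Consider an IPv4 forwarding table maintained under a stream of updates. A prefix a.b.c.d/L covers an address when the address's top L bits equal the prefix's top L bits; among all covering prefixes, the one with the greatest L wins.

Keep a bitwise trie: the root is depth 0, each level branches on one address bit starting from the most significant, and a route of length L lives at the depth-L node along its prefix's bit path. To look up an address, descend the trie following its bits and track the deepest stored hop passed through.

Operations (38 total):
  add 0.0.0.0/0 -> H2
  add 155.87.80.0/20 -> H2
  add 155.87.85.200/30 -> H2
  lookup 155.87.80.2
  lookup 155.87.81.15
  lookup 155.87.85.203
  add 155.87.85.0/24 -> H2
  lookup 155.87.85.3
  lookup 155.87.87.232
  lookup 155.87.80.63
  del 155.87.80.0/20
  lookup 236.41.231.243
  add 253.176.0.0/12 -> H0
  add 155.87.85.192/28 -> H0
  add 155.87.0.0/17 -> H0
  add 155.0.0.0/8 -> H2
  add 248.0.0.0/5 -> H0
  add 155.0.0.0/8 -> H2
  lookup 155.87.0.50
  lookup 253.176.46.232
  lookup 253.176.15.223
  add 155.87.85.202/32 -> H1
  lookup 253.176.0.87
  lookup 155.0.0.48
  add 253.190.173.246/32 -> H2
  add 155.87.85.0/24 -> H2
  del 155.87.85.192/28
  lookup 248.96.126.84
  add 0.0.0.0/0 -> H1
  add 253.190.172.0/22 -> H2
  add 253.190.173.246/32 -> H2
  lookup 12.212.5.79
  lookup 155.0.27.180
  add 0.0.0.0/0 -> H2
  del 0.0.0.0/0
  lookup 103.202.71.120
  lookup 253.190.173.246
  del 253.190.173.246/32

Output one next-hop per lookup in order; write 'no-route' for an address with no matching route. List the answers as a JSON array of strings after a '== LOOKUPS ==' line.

Apply in order:
  + 0.0.0.0/0 (H2) depth=0
  + 155.87.80.0/20 (H2) depth=20
  + 155.87.85.200/30 (H2) depth=30
  ? 155.87.80.2  path d0:H2→d1:-→d2:-→d3:-→d4:-→d5:-→d6:-→d7:-→d8:-→d9:-→d10:-→d11:-→d12:-→d13:-→d14:-→d15:-→d16:-→d17:-→d18:-→d19:-→d20:H2→d21:-  best=H2
  ? 155.87.81.15  path d0:H2→d1:-→d2:-→d3:-→d4:-→d5:-→d6:-→d7:-→d8:-→d9:-→d10:-→d11:-→d12:-→d13:-→d14:-→d15:-→d16:-→d17:-→d18:-→d19:-→d20:H2→d21:-  best=H2
  ? 155.87.85.203  path d0:H2→d1:-→d2:-→d3:-→d4:-→d5:-→d6:-→d7:-→d8:-→d9:-→d10:-→d11:-→d12:-→d13:-→d14:-→d15:-→d16:-→d17:-→d18:-→d19:-→d20:H2→d21:-→d22:-→d23:-→d24:-→d25:-→d26:-→d27:-→d28:-→d29:-→d30:H2  best=H2
  + 155.87.85.0/24 (H2) depth=24
  ? 155.87.85.3  path d0:H2→d1:-→d2:-→d3:-→d4:-→d5:-→d6:-→d7:-→d8:-→d9:-→d10:-→d11:-→d12:-→d13:-→d14:-→d15:-→d16:-→d17:-→d18:-→d19:-→d20:H2→d21:-→d22:-→d23:-→d24:H2  best=H2
  ? 155.87.87.232  path d0:H2→d1:-→d2:-→d3:-→d4:-→d5:-→d6:-→d7:-→d8:-→d9:-→d10:-→d11:-→d12:-→d13:-→d14:-→d15:-→d16:-→d17:-→d18:-→d19:-→d20:H2→d21:-→d22:-  best=H2
  ? 155.87.80.63  path d0:H2→d1:-→d2:-→d3:-→d4:-→d5:-→d6:-→d7:-→d8:-→d9:-→d10:-→d11:-→d12:-→d13:-→d14:-→d15:-→d16:-→d17:-→d18:-→d19:-→d20:H2→d21:-  best=H2
  - 155.87.80.0/20 clear@20
  ? 236.41.231.243  path d0:H2→d1:-  best=H2
  + 253.176.0.0/12 (H0) depth=12
  + 155.87.85.192/28 (H0) depth=28
  + 155.87.0.0/17 (H0) depth=17
  + 155.0.0.0/8 (H2) depth=8
  + 248.0.0.0/5 (H0) depth=5
  + 155.0.0.0/8 (H2) depth=8
  ? 155.87.0.50  path d0:H2→d1:-→d2:-→d3:-→d4:-→d5:-→d6:-→d7:-→d8:H2→d9:-→d10:-→d11:-→d12:-→d13:-→d14:-→d15:-→d16:-→d17:H0  best=H0
  ? 253.176.46.232  path d0:H2→d1:-→d2:-→d3:-→d4:-→d5:H0→d6:-→d7:-→d8:-→d9:-→d10:-→d11:-→d12:H0  best=H0
  ? 253.176.15.223  path d0:H2→d1:-→d2:-→d3:-→d4:-→d5:H0→d6:-→d7:-→d8:-→d9:-→d10:-→d11:-→d12:H0  best=H0
  + 155.87.85.202/32 (H1) depth=32
  ? 253.176.0.87  path d0:H2→d1:-→d2:-→d3:-→d4:-→d5:H0→d6:-→d7:-→d8:-→d9:-→d10:-→d11:-→d12:H0  best=H0
  ? 155.0.0.48  path d0:H2→d1:-→d2:-→d3:-→d4:-→d5:-→d6:-→d7:-→d8:H2→d9:-  best=H2
  + 253.190.173.246/32 (H2) depth=32
  + 155.87.85.0/24 (H2) depth=24
  - 155.87.85.192/28 clear@28
  ? 248.96.126.84  path d0:H2→d1:-→d2:-→d3:-→d4:-→d5:H0  best=H0
  + 0.0.0.0/0 (H1) depth=0
  + 253.190.172.0/22 (H2) depth=22
  + 253.190.173.246/32 (H2) depth=32
  ? 12.212.5.79  path d0:H1  best=H1
  ? 155.0.27.180  path d0:H1→d1:-→d2:-→d3:-→d4:-→d5:-→d6:-→d7:-→d8:H2→d9:-  best=H2
  + 0.0.0.0/0 (H2) depth=0
  - 0.0.0.0/0 clear@0
  ? 103.202.71.120  path d0:-  best=no-route
  ? 253.190.173.246  path d0:-→d1:-→d2:-→d3:-→d4:-→d5:H0→d6:-→d7:-→d8:-→d9:-→d10:-→d11:-→d12:H0→d13:-→d14:-→d15:-→d16:-→d17:-→d18:-→d19:-→d20:-→d21:-→d22:H2→d23:-→d24:-→d25:-→d26:-→d27:-→d28:-→d29:-→d30:-→d31:-→d32:H2  best=H2
  - 253.190.173.246/32 clear@32

== LOOKUPS ==
["H2","H2","H2","H2","H2","H2","H2","H0","H0","H0","H0","H2","H0","H1","H2","no-route","H2"]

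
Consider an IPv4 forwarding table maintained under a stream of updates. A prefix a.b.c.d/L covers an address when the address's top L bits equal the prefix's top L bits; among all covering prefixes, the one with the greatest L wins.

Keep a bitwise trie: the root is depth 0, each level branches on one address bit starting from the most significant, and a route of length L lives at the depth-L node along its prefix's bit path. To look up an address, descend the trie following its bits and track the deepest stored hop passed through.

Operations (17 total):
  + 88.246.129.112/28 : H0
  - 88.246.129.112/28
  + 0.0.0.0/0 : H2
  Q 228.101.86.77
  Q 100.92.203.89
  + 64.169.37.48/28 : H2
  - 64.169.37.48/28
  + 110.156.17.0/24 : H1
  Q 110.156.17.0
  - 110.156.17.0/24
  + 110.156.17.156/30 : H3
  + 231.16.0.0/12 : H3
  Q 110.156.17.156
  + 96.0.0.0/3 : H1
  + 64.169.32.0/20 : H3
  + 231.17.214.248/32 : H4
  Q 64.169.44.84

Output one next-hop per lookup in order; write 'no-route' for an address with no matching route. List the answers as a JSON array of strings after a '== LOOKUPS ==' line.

Apply in order:
  + 88.246.129.112/28 (H0) depth=28
  del 88.246.129.112/28 (clear depth 28)
  + 0.0.0.0/0 (H2) depth=0
  ? 228.101.86.77  path d0:H2  best=H2
  ? 100.92.203.89  path d0:H2→d1:-→d2:-  best=H2
  + 64.169.37.48/28 (H2) depth=28
  del 64.169.37.48/28 (clear depth 28)
  + 110.156.17.0/24 (H1) depth=24
  ? 110.156.17.0  path d0:H2→d1:-→d2:-→d3:-→d4:-→d5:-→d6:-→d7:-→d8:-→d9:-→d10:-→d11:-→d12:-→d13:-→d14:-→d15:-→d16:-→d17:-→d18:-→d19:-→d20:-→d21:-→d22:-→d23:-→d24:H1  best=H1
  del 110.156.17.0/24 (clear depth 24)
  + 110.156.17.156/30 (H3) depth=30
  + 231.16.0.0/12 (H3) depth=12
  ? 110.156.17.156  path d0:H2→d1:-→d2:-→d3:-→d4:-→d5:-→d6:-→d7:-→d8:-→d9:-→d10:-→d11:-→d12:-→d13:-→d14:-→d15:-→d16:-→d17:-→d18:-→d19:-→d20:-→d21:-→d22:-→d23:-→d24:-→d25:-→d26:-→d27:-→d28:-→d29:-→d30:H3  best=H3
  + 96.0.0.0/3 (H1) depth=3
  + 64.169.32.0/20 (H3) depth=20
  + 231.17.214.248/32 (H4) depth=32
  ? 64.169.44.84  path d0:H2→d1:-→d2:-→d3:-→d4:-→d5:-→d6:-→d7:-→d8:-→d9:-→d10:-→d11:-→d12:-→d13:-→d14:-→d15:-→d16:-→d17:-→d18:-→d19:-→d20:H3  best=H3

== LOOKUPS ==
["H2","H2","H1","H3","H3"]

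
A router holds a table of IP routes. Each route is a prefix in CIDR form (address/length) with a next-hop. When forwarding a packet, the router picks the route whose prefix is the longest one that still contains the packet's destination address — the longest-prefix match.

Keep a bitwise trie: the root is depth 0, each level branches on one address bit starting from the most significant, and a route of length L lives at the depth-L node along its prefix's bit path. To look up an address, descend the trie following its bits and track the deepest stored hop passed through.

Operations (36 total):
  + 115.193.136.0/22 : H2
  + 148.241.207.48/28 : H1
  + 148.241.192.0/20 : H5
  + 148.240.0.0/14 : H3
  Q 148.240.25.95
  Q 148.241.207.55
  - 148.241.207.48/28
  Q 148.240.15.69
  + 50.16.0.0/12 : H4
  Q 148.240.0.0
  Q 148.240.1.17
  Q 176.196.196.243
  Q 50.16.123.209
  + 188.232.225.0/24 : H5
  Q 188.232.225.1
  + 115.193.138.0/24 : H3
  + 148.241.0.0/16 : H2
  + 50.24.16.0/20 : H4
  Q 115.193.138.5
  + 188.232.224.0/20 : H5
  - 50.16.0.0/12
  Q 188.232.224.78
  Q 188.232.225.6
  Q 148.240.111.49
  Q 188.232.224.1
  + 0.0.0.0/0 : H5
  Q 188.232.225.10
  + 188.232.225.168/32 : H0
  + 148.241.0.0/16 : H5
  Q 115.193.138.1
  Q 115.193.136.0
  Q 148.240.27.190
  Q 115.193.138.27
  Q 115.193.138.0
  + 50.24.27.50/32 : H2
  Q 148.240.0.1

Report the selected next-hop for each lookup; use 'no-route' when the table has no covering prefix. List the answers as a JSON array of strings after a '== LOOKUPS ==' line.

Process each operation:
  + 115.193.136.0/22 (H2) depth=22
  + 148.241.207.48/28 (H1) depth=28
  + 148.241.192.0/20 (H5) depth=20
  + 148.240.0.0/14 (H3) depth=14
  Q 148.240.25.95: descend 100101001111000 ; hops seen [H3] ; pick H3
  Q 148.241.207.55: descend 1001010011110001110011110011 ; hops seen [H3,H5,H1] ; pick H1
  del 148.241.207.48/28 (clear depth 28)
  Q 148.240.15.69: descend 100101001111000 ; hops seen [H3] ; pick H3
  + 50.16.0.0/12 (H4) depth=12
  Q 148.240.0.0: descend 100101001111000 ; hops seen [H3] ; pick H3
  Q 148.240.1.17: descend 100101001111000 ; hops seen [H3] ; pick H3
  Q 176.196.196.243: descend 10 ; hops seen [∅] ; pick no-route
  Q 50.16.123.209: descend 001100100001 ; hops seen [H4] ; pick H4
  + 188.232.225.0/24 (H5) depth=24
  Q 188.232.225.1: descend 101111001110100011100001 ; hops seen [H5] ; pick H5
  + 115.193.138.0/24 (H3) depth=24
  + 148.241.0.0/16 (H2) depth=16
  + 50.24.16.0/20 (H4) depth=20
  Q 115.193.138.5: descend 011100111100000110001010 ; hops seen [H2,H3] ; pick H3
  + 188.232.224.0/20 (H5) depth=20
  del 50.16.0.0/12 (clear depth 12)
  Q 188.232.224.78: descend 10111100111010001110000 ; hops seen [H5] ; pick H5
  Q 188.232.225.6: descend 101111001110100011100001 ; hops seen [H5,H5] ; pick H5
  Q 148.240.111.49: descend 100101001111000 ; hops seen [H3] ; pick H3
  Q 188.232.224.1: descend 10111100111010001110000 ; hops seen [H5] ; pick H5
  + 0.0.0.0/0 (H5) depth=0
  Q 188.232.225.10: descend 101111001110100011100001 ; hops seen [H5,H5,H5] ; pick H5
  + 188.232.225.168/32 (H0) depth=32
  + 148.241.0.0/16 (H5) depth=16
  Q 115.193.138.1: descend 011100111100000110001010 ; hops seen [H5,H2,H3] ; pick H3
  Q 115.193.136.0: descend 0111001111000001100010 ; hops seen [H5,H2] ; pick H2
  Q 148.240.27.190: descend 100101001111000 ; hops seen [H5,H3] ; pick H3
  Q 115.193.138.27: descend 011100111100000110001010 ; hops seen [H5,H2,H3] ; pick H3
  Q 115.193.138.0: descend 011100111100000110001010 ; hops seen [H5,H2,H3] ; pick H3
  + 50.24.27.50/32 (H2) depth=32
  Q 148.240.0.1: descend 100101001111000 ; hops seen [H5,H3] ; pick H3

== LOOKUPS ==
["H3","H1","H3","H3","H3","no-route","H4","H5","H3","H5","H5","H3","H5","H5","H3","H2","H3","H3","H3","H3"]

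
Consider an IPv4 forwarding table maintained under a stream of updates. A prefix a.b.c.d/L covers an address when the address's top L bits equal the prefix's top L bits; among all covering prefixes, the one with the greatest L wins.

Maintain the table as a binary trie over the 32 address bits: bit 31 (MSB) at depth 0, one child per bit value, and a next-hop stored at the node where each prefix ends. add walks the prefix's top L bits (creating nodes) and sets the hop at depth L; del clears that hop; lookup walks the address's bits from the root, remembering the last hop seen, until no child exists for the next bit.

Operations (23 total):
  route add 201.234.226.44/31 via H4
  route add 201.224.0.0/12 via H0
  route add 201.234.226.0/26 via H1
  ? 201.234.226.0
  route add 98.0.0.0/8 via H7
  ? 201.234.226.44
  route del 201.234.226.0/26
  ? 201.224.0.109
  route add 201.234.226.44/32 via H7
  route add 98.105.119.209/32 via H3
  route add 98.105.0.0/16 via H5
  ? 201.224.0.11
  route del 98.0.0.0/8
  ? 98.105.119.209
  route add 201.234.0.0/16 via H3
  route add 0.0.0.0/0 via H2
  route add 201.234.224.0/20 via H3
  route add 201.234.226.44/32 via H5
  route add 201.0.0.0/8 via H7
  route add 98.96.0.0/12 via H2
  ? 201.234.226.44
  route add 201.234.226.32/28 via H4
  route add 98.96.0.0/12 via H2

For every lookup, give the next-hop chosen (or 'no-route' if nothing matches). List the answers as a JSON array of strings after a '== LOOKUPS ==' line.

Apply in order:
  + 201.234.226.44/31 (H4) depth=31
  + 201.224.0.0/12 (H0) depth=12
  + 201.234.226.0/26 (H1) depth=26
  lookup 201.234.226.0: bits 11001001111010101110001000 walk d0:-→d1:-→d2:-→d3:-→d4:-→d5:-→d6:-→d7:-→d8:-→d9:-→d10:-→d11:-→d12:H0→d13:-→d14:-→d15:-→d16:-→d17:-→d18:-→d19:-→d20:-→d21:-→d22:-→d23:-→d24:-→d25:-→d26:H1 -> H1
  + 98.0.0.0/8 (H7) depth=8
  lookup 201.234.226.44: bits 1100100111101010111000100010110 walk d0:-→d1:-→d2:-→d3:-→d4:-→d5:-→d6:-→d7:-→d8:-→d9:-→d10:-→d11:-→d12:H0→d13:-→d14:-→d15:-→d16:-→d17:-→d18:-→d19:-→d20:-→d21:-→d22:-→d23:-→d24:-→d25:-→d26:H1→d27:-→d28:-→d29:-→d30:-→d31:H4 -> H4
  - 201.234.226.0/26 clear@26
  lookup 201.224.0.109: bits 110010011110 walk d0:-→d1:-→d2:-→d3:-→d4:-→d5:-→d6:-→d7:-→d8:-→d9:-→d10:-→d11:-→d12:H0 -> H0
  + 201.234.226.44/32 (H7) depth=32
  + 98.105.119.209/32 (H3) depth=32
  + 98.105.0.0/16 (H5) depth=16
  lookup 201.224.0.11: bits 110010011110 walk d0:-→d1:-→d2:-→d3:-→d4:-→d5:-→d6:-→d7:-→d8:-→d9:-→d10:-→d11:-→d12:H0 -> H0
  - 98.0.0.0/8 clear@8
  lookup 98.105.119.209: bits 01100010011010010111011111010001 walk d0:-→d1:-→d2:-→d3:-→d4:-→d5:-→d6:-→d7:-→d8:-→d9:-→d10:-→d11:-→d12:-→d13:-→d14:-→d15:-→d16:H5→d17:-→d18:-→d19:-→d20:-→d21:-→d22:-→d23:-→d24:-→d25:-→d26:-→d27:-→d28:-→d29:-→d30:-→d31:-→d32:H3 -> H3
  + 201.234.0.0/16 (H3) depth=16
  + 0.0.0.0/0 (H2) depth=0
  + 201.234.224.0/20 (H3) depth=20
  + 201.234.226.44/32 (H5) depth=32
  + 201.0.0.0/8 (H7) depth=8
  + 98.96.0.0/12 (H2) depth=12
  lookup 201.234.226.44: bits 11001001111010101110001000101100 walk d0:H2→d1:-→d2:-→d3:-→d4:-→d5:-→d6:-→d7:-→d8:H7→d9:-→d10:-→d11:-→d12:H0→d13:-→d14:-→d15:-→d16:H3→d17:-→d18:-→d19:-→d20:H3→d21:-→d22:-→d23:-→d24:-→d25:-→d26:-→d27:-→d28:-→d29:-→d30:-→d31:H4→d32:H5 -> H5
  + 201.234.226.32/28 (H4) depth=28
  + 98.96.0.0/12 (H2) depth=12

== LOOKUPS ==
["H1","H4","H0","H0","H3","H5"]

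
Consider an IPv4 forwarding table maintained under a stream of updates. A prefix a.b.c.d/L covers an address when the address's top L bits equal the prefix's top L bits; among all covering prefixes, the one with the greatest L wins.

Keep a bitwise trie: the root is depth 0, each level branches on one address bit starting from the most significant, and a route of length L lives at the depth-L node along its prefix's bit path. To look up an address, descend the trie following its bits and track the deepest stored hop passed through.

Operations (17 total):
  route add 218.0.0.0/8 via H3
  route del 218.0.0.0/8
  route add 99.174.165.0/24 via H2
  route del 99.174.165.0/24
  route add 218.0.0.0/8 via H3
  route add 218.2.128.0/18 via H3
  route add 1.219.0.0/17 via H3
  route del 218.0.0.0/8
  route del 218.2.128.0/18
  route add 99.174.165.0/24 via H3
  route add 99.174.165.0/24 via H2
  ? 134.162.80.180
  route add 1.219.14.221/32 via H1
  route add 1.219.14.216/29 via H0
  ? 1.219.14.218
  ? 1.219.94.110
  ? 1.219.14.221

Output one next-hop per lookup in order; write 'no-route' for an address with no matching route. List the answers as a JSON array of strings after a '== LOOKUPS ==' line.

Trace:
  add 218.0.0.0/8 -> H3 at depth 8
  - 218.0.0.0/8 clear@8
  add 99.174.165.0/24 -> H2 at depth 24
  - 99.174.165.0/24 clear@24
  add 218.0.0.0/8 -> H3 at depth 8
  add 218.2.128.0/18 -> H3 at depth 18
  add 1.219.0.0/17 -> H3 at depth 17
  - 218.0.0.0/8 clear@8
  - 218.2.128.0/18 clear@18
  add 99.174.165.0/24 -> H3 at depth 24
  add 99.174.165.0/24 -> H2 at depth 24
  ? 134.162.80.180  path d0:-→d1:-  best=no-route
  add 1.219.14.221/32 -> H1 at depth 32
  add 1.219.14.216/29 -> H0 at depth 29
  ? 1.219.14.218  path d0:-→d1:-→d2:-→d3:-→d4:-→d5:-→d6:-→d7:-→d8:-→d9:-→d10:-→d11:-→d12:-→d13:-→d14:-→d15:-→d16:-→d17:H3→d18:-→d19:-→d20:-→d21:-→d22:-→d23:-→d24:-→d25:-→d26:-→d27:-→d28:-→d29:H0  best=H0
  ? 1.219.94.110  path d0:-→d1:-→d2:-→d3:-→d4:-→d5:-→d6:-→d7:-→d8:-→d9:-→d10:-→d11:-→d12:-→d13:-→d14:-→d15:-→d16:-→d17:H3  best=H3
  ? 1.219.14.221  path d0:-→d1:-→d2:-→d3:-→d4:-→d5:-→d6:-→d7:-→d8:-→d9:-→d10:-→d11:-→d12:-→d13:-→d14:-→d15:-→d16:-→d17:H3→d18:-→d19:-→d20:-→d21:-→d22:-→d23:-→d24:-→d25:-→d26:-→d27:-→d28:-→d29:H0→d30:-→d31:-→d32:H1  best=H1

== LOOKUPS ==
["no-route","H0","H3","H1"]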